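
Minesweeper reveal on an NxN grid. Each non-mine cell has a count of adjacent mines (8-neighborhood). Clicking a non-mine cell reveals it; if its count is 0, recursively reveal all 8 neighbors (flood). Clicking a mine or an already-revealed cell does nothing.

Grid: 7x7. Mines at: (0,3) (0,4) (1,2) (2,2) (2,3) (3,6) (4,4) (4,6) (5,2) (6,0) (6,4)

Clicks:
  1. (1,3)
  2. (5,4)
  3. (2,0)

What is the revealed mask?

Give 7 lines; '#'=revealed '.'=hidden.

Answer: ##.....
##.#...
##.....
##.....
##.....
##..#..
.......

Derivation:
Click 1 (1,3) count=5: revealed 1 new [(1,3)] -> total=1
Click 2 (5,4) count=2: revealed 1 new [(5,4)] -> total=2
Click 3 (2,0) count=0: revealed 12 new [(0,0) (0,1) (1,0) (1,1) (2,0) (2,1) (3,0) (3,1) (4,0) (4,1) (5,0) (5,1)] -> total=14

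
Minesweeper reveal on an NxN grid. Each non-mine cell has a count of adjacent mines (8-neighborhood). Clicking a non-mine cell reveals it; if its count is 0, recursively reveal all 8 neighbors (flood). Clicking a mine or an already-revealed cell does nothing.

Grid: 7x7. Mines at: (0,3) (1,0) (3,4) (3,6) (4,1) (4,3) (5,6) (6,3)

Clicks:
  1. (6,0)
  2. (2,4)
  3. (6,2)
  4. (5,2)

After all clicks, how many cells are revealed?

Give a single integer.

Click 1 (6,0) count=0: revealed 6 new [(5,0) (5,1) (5,2) (6,0) (6,1) (6,2)] -> total=6
Click 2 (2,4) count=1: revealed 1 new [(2,4)] -> total=7
Click 3 (6,2) count=1: revealed 0 new [(none)] -> total=7
Click 4 (5,2) count=3: revealed 0 new [(none)] -> total=7

Answer: 7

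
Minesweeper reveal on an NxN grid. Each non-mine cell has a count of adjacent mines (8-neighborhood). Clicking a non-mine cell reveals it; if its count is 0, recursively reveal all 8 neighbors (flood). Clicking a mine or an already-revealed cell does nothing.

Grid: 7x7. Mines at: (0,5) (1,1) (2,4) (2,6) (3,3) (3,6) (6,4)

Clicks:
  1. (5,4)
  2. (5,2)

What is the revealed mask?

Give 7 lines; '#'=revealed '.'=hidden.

Answer: .......
.......
###....
###....
####...
#####..
####...

Derivation:
Click 1 (5,4) count=1: revealed 1 new [(5,4)] -> total=1
Click 2 (5,2) count=0: revealed 18 new [(2,0) (2,1) (2,2) (3,0) (3,1) (3,2) (4,0) (4,1) (4,2) (4,3) (5,0) (5,1) (5,2) (5,3) (6,0) (6,1) (6,2) (6,3)] -> total=19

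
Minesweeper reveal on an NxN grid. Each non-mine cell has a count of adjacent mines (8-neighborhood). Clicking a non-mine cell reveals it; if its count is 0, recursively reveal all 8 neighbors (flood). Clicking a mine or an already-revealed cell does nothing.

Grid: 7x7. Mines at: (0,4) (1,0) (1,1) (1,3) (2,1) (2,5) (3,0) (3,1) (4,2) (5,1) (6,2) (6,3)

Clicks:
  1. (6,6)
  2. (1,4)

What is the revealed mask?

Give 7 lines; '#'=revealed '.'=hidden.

Answer: .......
....#..
.......
...####
...####
...####
....###

Derivation:
Click 1 (6,6) count=0: revealed 15 new [(3,3) (3,4) (3,5) (3,6) (4,3) (4,4) (4,5) (4,6) (5,3) (5,4) (5,5) (5,6) (6,4) (6,5) (6,6)] -> total=15
Click 2 (1,4) count=3: revealed 1 new [(1,4)] -> total=16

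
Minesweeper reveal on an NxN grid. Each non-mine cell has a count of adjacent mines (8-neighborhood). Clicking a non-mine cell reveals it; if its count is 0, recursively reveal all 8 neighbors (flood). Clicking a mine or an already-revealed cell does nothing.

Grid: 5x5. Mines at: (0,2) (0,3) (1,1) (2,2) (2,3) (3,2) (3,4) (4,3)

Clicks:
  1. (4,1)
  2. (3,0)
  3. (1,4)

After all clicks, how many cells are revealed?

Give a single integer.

Answer: 7

Derivation:
Click 1 (4,1) count=1: revealed 1 new [(4,1)] -> total=1
Click 2 (3,0) count=0: revealed 5 new [(2,0) (2,1) (3,0) (3,1) (4,0)] -> total=6
Click 3 (1,4) count=2: revealed 1 new [(1,4)] -> total=7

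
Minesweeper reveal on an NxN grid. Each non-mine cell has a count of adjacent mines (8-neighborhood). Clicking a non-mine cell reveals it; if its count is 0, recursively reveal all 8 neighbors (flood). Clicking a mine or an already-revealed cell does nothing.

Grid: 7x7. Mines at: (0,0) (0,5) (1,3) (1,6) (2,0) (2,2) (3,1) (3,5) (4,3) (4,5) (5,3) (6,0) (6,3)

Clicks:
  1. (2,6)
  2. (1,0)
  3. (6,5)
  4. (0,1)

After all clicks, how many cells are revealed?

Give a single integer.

Answer: 9

Derivation:
Click 1 (2,6) count=2: revealed 1 new [(2,6)] -> total=1
Click 2 (1,0) count=2: revealed 1 new [(1,0)] -> total=2
Click 3 (6,5) count=0: revealed 6 new [(5,4) (5,5) (5,6) (6,4) (6,5) (6,6)] -> total=8
Click 4 (0,1) count=1: revealed 1 new [(0,1)] -> total=9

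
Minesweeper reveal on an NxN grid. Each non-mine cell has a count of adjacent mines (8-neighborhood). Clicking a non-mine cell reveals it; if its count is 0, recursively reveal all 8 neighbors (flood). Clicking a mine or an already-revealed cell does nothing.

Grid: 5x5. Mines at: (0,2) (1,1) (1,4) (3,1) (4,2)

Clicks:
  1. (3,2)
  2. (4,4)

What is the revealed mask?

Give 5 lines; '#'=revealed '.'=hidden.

Answer: .....
.....
...##
..###
...##

Derivation:
Click 1 (3,2) count=2: revealed 1 new [(3,2)] -> total=1
Click 2 (4,4) count=0: revealed 6 new [(2,3) (2,4) (3,3) (3,4) (4,3) (4,4)] -> total=7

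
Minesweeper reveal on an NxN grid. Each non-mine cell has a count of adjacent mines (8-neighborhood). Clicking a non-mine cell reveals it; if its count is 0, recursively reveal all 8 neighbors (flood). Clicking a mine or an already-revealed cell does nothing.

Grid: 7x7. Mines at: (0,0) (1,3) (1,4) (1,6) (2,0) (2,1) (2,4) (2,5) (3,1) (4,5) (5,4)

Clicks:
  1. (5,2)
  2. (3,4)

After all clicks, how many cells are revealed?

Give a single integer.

Answer: 13

Derivation:
Click 1 (5,2) count=0: revealed 12 new [(4,0) (4,1) (4,2) (4,3) (5,0) (5,1) (5,2) (5,3) (6,0) (6,1) (6,2) (6,3)] -> total=12
Click 2 (3,4) count=3: revealed 1 new [(3,4)] -> total=13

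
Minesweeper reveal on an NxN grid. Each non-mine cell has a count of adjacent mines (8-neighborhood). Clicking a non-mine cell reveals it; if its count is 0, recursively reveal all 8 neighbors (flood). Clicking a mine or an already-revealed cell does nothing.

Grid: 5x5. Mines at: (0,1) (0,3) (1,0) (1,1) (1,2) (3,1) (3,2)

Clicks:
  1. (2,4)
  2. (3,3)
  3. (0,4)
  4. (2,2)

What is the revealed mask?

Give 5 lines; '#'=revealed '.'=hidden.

Answer: ....#
...##
..###
...##
...##

Derivation:
Click 1 (2,4) count=0: revealed 8 new [(1,3) (1,4) (2,3) (2,4) (3,3) (3,4) (4,3) (4,4)] -> total=8
Click 2 (3,3) count=1: revealed 0 new [(none)] -> total=8
Click 3 (0,4) count=1: revealed 1 new [(0,4)] -> total=9
Click 4 (2,2) count=4: revealed 1 new [(2,2)] -> total=10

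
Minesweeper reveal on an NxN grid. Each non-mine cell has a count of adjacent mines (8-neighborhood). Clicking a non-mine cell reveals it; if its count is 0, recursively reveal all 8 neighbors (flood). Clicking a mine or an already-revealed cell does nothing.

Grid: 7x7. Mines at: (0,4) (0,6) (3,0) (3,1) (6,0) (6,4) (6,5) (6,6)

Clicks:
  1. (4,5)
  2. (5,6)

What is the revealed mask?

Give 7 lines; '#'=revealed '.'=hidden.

Click 1 (4,5) count=0: revealed 38 new [(0,0) (0,1) (0,2) (0,3) (1,0) (1,1) (1,2) (1,3) (1,4) (1,5) (1,6) (2,0) (2,1) (2,2) (2,3) (2,4) (2,5) (2,6) (3,2) (3,3) (3,4) (3,5) (3,6) (4,1) (4,2) (4,3) (4,4) (4,5) (4,6) (5,1) (5,2) (5,3) (5,4) (5,5) (5,6) (6,1) (6,2) (6,3)] -> total=38
Click 2 (5,6) count=2: revealed 0 new [(none)] -> total=38

Answer: ####...
#######
#######
..#####
.######
.######
.###...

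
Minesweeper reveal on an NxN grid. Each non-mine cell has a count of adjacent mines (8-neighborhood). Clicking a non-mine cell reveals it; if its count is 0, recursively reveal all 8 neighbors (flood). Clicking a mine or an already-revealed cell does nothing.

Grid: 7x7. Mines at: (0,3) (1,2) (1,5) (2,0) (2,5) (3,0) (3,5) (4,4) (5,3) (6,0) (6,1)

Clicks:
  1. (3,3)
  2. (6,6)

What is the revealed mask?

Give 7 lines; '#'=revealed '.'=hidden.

Answer: .......
.......
.......
...#...
.....##
....###
....###

Derivation:
Click 1 (3,3) count=1: revealed 1 new [(3,3)] -> total=1
Click 2 (6,6) count=0: revealed 8 new [(4,5) (4,6) (5,4) (5,5) (5,6) (6,4) (6,5) (6,6)] -> total=9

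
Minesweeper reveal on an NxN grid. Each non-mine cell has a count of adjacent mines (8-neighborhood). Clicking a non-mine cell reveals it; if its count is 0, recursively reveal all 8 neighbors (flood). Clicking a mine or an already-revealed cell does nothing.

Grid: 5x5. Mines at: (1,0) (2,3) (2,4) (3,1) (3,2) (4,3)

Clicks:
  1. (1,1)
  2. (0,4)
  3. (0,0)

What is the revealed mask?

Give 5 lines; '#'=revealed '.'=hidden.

Click 1 (1,1) count=1: revealed 1 new [(1,1)] -> total=1
Click 2 (0,4) count=0: revealed 7 new [(0,1) (0,2) (0,3) (0,4) (1,2) (1,3) (1,4)] -> total=8
Click 3 (0,0) count=1: revealed 1 new [(0,0)] -> total=9

Answer: #####
.####
.....
.....
.....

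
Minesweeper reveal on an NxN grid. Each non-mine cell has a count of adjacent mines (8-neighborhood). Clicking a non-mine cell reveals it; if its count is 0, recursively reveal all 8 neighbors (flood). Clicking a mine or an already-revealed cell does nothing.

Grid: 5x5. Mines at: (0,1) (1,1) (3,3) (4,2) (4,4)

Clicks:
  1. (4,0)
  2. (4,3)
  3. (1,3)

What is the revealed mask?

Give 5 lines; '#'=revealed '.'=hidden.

Answer: ..###
..###
#####
##...
##.#.

Derivation:
Click 1 (4,0) count=0: revealed 6 new [(2,0) (2,1) (3,0) (3,1) (4,0) (4,1)] -> total=6
Click 2 (4,3) count=3: revealed 1 new [(4,3)] -> total=7
Click 3 (1,3) count=0: revealed 9 new [(0,2) (0,3) (0,4) (1,2) (1,3) (1,4) (2,2) (2,3) (2,4)] -> total=16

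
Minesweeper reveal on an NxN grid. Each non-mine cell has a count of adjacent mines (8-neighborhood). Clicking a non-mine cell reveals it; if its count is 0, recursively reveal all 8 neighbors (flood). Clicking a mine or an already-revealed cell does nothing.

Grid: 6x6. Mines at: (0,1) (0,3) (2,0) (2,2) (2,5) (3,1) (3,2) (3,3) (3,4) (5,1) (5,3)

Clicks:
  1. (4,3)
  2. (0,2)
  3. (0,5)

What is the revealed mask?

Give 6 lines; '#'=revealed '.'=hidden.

Answer: ..#.##
....##
......
......
...#..
......

Derivation:
Click 1 (4,3) count=4: revealed 1 new [(4,3)] -> total=1
Click 2 (0,2) count=2: revealed 1 new [(0,2)] -> total=2
Click 3 (0,5) count=0: revealed 4 new [(0,4) (0,5) (1,4) (1,5)] -> total=6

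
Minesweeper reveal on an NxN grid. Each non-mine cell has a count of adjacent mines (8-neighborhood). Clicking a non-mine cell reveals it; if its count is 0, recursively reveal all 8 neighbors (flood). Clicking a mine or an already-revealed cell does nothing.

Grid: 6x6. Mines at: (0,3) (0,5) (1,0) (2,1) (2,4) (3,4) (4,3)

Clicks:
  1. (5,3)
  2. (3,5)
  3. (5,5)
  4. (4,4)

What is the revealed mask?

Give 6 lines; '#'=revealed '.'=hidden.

Answer: ......
......
......
.....#
....##
...###

Derivation:
Click 1 (5,3) count=1: revealed 1 new [(5,3)] -> total=1
Click 2 (3,5) count=2: revealed 1 new [(3,5)] -> total=2
Click 3 (5,5) count=0: revealed 4 new [(4,4) (4,5) (5,4) (5,5)] -> total=6
Click 4 (4,4) count=2: revealed 0 new [(none)] -> total=6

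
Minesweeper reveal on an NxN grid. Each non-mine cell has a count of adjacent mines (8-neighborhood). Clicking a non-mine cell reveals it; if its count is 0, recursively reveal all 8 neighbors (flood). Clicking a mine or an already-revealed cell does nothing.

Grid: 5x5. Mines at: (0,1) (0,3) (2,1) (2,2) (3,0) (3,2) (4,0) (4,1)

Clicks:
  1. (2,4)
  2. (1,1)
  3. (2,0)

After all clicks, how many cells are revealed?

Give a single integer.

Answer: 10

Derivation:
Click 1 (2,4) count=0: revealed 8 new [(1,3) (1,4) (2,3) (2,4) (3,3) (3,4) (4,3) (4,4)] -> total=8
Click 2 (1,1) count=3: revealed 1 new [(1,1)] -> total=9
Click 3 (2,0) count=2: revealed 1 new [(2,0)] -> total=10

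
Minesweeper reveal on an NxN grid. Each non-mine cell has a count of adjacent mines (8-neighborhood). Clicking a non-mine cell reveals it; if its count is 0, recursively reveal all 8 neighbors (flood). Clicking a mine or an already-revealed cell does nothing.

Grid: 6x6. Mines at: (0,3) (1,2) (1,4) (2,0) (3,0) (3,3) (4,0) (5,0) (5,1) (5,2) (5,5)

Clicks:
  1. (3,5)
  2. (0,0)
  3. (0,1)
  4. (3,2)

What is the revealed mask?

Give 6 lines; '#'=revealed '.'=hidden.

Answer: ##....
##....
....##
..#.##
....##
......

Derivation:
Click 1 (3,5) count=0: revealed 6 new [(2,4) (2,5) (3,4) (3,5) (4,4) (4,5)] -> total=6
Click 2 (0,0) count=0: revealed 4 new [(0,0) (0,1) (1,0) (1,1)] -> total=10
Click 3 (0,1) count=1: revealed 0 new [(none)] -> total=10
Click 4 (3,2) count=1: revealed 1 new [(3,2)] -> total=11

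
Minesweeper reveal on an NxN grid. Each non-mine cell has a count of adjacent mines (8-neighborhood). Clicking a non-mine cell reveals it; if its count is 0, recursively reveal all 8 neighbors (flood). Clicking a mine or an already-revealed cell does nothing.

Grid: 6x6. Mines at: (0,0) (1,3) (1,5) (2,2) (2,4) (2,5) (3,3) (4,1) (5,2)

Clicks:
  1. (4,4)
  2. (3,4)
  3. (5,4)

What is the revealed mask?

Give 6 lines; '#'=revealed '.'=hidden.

Click 1 (4,4) count=1: revealed 1 new [(4,4)] -> total=1
Click 2 (3,4) count=3: revealed 1 new [(3,4)] -> total=2
Click 3 (5,4) count=0: revealed 6 new [(3,5) (4,3) (4,5) (5,3) (5,4) (5,5)] -> total=8

Answer: ......
......
......
....##
...###
...###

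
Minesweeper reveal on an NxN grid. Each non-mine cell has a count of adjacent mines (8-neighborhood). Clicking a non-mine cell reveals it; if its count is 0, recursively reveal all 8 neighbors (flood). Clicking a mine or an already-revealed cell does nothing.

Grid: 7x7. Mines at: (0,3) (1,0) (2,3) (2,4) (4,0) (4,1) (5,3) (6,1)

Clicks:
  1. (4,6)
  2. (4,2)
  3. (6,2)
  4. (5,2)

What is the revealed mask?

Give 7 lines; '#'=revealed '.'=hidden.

Click 1 (4,6) count=0: revealed 20 new [(0,4) (0,5) (0,6) (1,4) (1,5) (1,6) (2,5) (2,6) (3,4) (3,5) (3,6) (4,4) (4,5) (4,6) (5,4) (5,5) (5,6) (6,4) (6,5) (6,6)] -> total=20
Click 2 (4,2) count=2: revealed 1 new [(4,2)] -> total=21
Click 3 (6,2) count=2: revealed 1 new [(6,2)] -> total=22
Click 4 (5,2) count=3: revealed 1 new [(5,2)] -> total=23

Answer: ....###
....###
.....##
....###
..#.###
..#.###
..#.###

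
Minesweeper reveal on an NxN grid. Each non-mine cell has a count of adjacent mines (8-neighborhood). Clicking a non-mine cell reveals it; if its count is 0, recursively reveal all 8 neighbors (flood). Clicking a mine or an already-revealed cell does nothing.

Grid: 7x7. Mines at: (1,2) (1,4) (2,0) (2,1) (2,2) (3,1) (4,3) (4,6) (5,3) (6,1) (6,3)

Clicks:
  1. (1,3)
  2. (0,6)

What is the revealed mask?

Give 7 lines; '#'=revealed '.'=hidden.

Answer: .....##
...#.##
.....##
.....##
.......
.......
.......

Derivation:
Click 1 (1,3) count=3: revealed 1 new [(1,3)] -> total=1
Click 2 (0,6) count=0: revealed 8 new [(0,5) (0,6) (1,5) (1,6) (2,5) (2,6) (3,5) (3,6)] -> total=9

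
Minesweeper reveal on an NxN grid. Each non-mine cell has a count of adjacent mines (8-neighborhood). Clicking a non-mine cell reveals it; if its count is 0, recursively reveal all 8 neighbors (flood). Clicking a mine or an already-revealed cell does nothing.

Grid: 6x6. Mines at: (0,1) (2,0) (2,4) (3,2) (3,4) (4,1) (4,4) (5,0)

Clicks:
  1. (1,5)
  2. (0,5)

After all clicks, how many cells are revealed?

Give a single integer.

Click 1 (1,5) count=1: revealed 1 new [(1,5)] -> total=1
Click 2 (0,5) count=0: revealed 7 new [(0,2) (0,3) (0,4) (0,5) (1,2) (1,3) (1,4)] -> total=8

Answer: 8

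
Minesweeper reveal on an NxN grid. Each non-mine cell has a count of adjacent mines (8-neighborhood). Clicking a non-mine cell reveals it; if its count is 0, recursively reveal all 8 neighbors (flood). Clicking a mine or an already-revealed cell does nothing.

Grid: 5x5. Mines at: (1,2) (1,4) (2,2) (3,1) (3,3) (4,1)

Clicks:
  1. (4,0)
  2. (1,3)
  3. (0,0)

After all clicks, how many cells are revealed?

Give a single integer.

Answer: 8

Derivation:
Click 1 (4,0) count=2: revealed 1 new [(4,0)] -> total=1
Click 2 (1,3) count=3: revealed 1 new [(1,3)] -> total=2
Click 3 (0,0) count=0: revealed 6 new [(0,0) (0,1) (1,0) (1,1) (2,0) (2,1)] -> total=8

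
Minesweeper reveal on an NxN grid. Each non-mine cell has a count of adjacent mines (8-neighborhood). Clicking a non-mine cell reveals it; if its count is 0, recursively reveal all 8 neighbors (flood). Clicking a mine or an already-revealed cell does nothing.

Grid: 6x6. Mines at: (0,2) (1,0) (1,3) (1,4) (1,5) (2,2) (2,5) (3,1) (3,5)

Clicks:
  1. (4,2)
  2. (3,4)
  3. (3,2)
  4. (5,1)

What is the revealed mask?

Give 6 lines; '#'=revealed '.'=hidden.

Click 1 (4,2) count=1: revealed 1 new [(4,2)] -> total=1
Click 2 (3,4) count=2: revealed 1 new [(3,4)] -> total=2
Click 3 (3,2) count=2: revealed 1 new [(3,2)] -> total=3
Click 4 (5,1) count=0: revealed 12 new [(3,3) (4,0) (4,1) (4,3) (4,4) (4,5) (5,0) (5,1) (5,2) (5,3) (5,4) (5,5)] -> total=15

Answer: ......
......
......
..###.
######
######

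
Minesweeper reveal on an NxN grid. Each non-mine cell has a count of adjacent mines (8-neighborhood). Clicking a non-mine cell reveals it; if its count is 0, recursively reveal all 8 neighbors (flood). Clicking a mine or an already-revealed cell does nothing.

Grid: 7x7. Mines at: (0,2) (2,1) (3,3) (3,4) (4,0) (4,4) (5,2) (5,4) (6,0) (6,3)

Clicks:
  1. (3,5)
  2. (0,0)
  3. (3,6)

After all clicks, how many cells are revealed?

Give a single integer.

Click 1 (3,5) count=2: revealed 1 new [(3,5)] -> total=1
Click 2 (0,0) count=0: revealed 4 new [(0,0) (0,1) (1,0) (1,1)] -> total=5
Click 3 (3,6) count=0: revealed 19 new [(0,3) (0,4) (0,5) (0,6) (1,3) (1,4) (1,5) (1,6) (2,3) (2,4) (2,5) (2,6) (3,6) (4,5) (4,6) (5,5) (5,6) (6,5) (6,6)] -> total=24

Answer: 24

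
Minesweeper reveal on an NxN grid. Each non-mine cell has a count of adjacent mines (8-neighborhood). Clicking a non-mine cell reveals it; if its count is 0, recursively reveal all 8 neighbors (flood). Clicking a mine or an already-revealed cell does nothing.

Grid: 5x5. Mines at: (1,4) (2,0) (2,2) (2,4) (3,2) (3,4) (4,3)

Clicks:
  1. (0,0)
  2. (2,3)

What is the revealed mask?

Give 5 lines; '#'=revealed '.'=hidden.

Click 1 (0,0) count=0: revealed 8 new [(0,0) (0,1) (0,2) (0,3) (1,0) (1,1) (1,2) (1,3)] -> total=8
Click 2 (2,3) count=5: revealed 1 new [(2,3)] -> total=9

Answer: ####.
####.
...#.
.....
.....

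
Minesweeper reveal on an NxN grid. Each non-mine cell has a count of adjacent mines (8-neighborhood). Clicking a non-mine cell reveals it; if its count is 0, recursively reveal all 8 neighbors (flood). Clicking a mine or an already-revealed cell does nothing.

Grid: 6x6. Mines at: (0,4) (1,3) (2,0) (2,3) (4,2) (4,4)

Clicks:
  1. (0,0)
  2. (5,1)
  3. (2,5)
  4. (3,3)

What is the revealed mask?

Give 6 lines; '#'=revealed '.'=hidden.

Click 1 (0,0) count=0: revealed 6 new [(0,0) (0,1) (0,2) (1,0) (1,1) (1,2)] -> total=6
Click 2 (5,1) count=1: revealed 1 new [(5,1)] -> total=7
Click 3 (2,5) count=0: revealed 6 new [(1,4) (1,5) (2,4) (2,5) (3,4) (3,5)] -> total=13
Click 4 (3,3) count=3: revealed 1 new [(3,3)] -> total=14

Answer: ###...
###.##
....##
...###
......
.#....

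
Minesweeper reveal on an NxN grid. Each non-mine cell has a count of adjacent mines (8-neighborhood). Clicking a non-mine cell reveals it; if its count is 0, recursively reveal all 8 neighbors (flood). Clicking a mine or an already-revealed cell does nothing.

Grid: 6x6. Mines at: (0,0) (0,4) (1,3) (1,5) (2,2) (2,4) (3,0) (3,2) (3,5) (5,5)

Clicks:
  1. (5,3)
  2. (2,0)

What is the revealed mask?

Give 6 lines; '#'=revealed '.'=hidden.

Click 1 (5,3) count=0: revealed 10 new [(4,0) (4,1) (4,2) (4,3) (4,4) (5,0) (5,1) (5,2) (5,3) (5,4)] -> total=10
Click 2 (2,0) count=1: revealed 1 new [(2,0)] -> total=11

Answer: ......
......
#.....
......
#####.
#####.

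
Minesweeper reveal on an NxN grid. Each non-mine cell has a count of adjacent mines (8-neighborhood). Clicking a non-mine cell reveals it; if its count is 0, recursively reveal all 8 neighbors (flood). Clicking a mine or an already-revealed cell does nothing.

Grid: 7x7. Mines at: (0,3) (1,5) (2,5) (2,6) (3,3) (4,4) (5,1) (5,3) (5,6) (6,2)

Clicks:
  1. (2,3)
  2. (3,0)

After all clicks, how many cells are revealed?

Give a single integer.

Answer: 16

Derivation:
Click 1 (2,3) count=1: revealed 1 new [(2,3)] -> total=1
Click 2 (3,0) count=0: revealed 15 new [(0,0) (0,1) (0,2) (1,0) (1,1) (1,2) (2,0) (2,1) (2,2) (3,0) (3,1) (3,2) (4,0) (4,1) (4,2)] -> total=16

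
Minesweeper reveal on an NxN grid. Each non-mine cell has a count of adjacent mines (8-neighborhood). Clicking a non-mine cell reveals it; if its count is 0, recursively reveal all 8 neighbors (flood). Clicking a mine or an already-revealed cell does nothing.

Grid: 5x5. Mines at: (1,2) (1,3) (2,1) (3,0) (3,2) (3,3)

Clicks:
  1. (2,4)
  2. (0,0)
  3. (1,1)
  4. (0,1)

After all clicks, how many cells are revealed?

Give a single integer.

Click 1 (2,4) count=2: revealed 1 new [(2,4)] -> total=1
Click 2 (0,0) count=0: revealed 4 new [(0,0) (0,1) (1,0) (1,1)] -> total=5
Click 3 (1,1) count=2: revealed 0 new [(none)] -> total=5
Click 4 (0,1) count=1: revealed 0 new [(none)] -> total=5

Answer: 5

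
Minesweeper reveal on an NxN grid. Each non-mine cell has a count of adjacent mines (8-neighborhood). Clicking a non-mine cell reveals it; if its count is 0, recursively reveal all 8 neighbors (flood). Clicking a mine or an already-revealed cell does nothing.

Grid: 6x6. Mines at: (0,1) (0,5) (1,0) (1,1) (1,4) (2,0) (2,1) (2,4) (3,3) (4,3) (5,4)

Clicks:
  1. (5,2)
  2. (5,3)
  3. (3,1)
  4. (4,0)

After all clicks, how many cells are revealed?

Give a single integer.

Click 1 (5,2) count=1: revealed 1 new [(5,2)] -> total=1
Click 2 (5,3) count=2: revealed 1 new [(5,3)] -> total=2
Click 3 (3,1) count=2: revealed 1 new [(3,1)] -> total=3
Click 4 (4,0) count=0: revealed 7 new [(3,0) (3,2) (4,0) (4,1) (4,2) (5,0) (5,1)] -> total=10

Answer: 10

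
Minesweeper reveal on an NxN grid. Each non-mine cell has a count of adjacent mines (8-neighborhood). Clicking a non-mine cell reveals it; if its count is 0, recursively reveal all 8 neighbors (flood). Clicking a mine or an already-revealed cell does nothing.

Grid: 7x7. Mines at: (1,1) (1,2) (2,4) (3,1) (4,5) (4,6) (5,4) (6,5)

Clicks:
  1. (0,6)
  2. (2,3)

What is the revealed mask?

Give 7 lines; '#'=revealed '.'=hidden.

Answer: ...####
...####
...#.##
.....##
.......
.......
.......

Derivation:
Click 1 (0,6) count=0: revealed 12 new [(0,3) (0,4) (0,5) (0,6) (1,3) (1,4) (1,5) (1,6) (2,5) (2,6) (3,5) (3,6)] -> total=12
Click 2 (2,3) count=2: revealed 1 new [(2,3)] -> total=13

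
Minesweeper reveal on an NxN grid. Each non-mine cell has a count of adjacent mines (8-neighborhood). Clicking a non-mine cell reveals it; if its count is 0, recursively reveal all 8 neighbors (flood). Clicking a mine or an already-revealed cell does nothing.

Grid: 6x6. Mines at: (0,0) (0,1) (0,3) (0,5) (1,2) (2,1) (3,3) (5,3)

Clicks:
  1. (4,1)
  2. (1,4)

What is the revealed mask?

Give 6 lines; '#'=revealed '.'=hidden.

Click 1 (4,1) count=0: revealed 9 new [(3,0) (3,1) (3,2) (4,0) (4,1) (4,2) (5,0) (5,1) (5,2)] -> total=9
Click 2 (1,4) count=2: revealed 1 new [(1,4)] -> total=10

Answer: ......
....#.
......
###...
###...
###...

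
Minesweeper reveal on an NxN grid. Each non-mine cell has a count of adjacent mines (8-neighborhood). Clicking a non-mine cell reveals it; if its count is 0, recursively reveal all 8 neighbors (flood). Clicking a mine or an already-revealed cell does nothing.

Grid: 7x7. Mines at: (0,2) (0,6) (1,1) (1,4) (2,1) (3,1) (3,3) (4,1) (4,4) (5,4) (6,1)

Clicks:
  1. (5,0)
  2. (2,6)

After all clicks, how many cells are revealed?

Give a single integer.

Answer: 13

Derivation:
Click 1 (5,0) count=2: revealed 1 new [(5,0)] -> total=1
Click 2 (2,6) count=0: revealed 12 new [(1,5) (1,6) (2,5) (2,6) (3,5) (3,6) (4,5) (4,6) (5,5) (5,6) (6,5) (6,6)] -> total=13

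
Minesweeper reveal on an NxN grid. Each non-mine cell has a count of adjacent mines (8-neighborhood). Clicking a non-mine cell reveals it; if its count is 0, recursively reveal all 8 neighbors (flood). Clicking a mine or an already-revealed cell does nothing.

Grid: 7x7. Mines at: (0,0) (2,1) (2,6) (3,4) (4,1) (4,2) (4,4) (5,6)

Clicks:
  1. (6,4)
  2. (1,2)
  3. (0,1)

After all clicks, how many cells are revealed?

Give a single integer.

Answer: 14

Derivation:
Click 1 (6,4) count=0: revealed 12 new [(5,0) (5,1) (5,2) (5,3) (5,4) (5,5) (6,0) (6,1) (6,2) (6,3) (6,4) (6,5)] -> total=12
Click 2 (1,2) count=1: revealed 1 new [(1,2)] -> total=13
Click 3 (0,1) count=1: revealed 1 new [(0,1)] -> total=14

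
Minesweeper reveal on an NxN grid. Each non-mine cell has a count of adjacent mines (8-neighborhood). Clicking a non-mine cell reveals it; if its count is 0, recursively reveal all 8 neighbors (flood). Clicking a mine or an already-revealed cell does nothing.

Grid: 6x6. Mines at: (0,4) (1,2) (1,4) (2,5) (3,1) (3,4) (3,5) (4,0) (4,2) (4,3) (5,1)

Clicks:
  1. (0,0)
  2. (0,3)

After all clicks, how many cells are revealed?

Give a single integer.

Click 1 (0,0) count=0: revealed 6 new [(0,0) (0,1) (1,0) (1,1) (2,0) (2,1)] -> total=6
Click 2 (0,3) count=3: revealed 1 new [(0,3)] -> total=7

Answer: 7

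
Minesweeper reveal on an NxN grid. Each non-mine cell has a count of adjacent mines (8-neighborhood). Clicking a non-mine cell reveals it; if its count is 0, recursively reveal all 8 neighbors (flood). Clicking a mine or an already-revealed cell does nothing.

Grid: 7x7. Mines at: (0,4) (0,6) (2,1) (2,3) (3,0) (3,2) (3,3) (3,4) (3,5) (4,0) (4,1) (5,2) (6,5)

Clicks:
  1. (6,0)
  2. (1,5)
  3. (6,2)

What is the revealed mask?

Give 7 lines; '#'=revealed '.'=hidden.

Click 1 (6,0) count=0: revealed 4 new [(5,0) (5,1) (6,0) (6,1)] -> total=4
Click 2 (1,5) count=2: revealed 1 new [(1,5)] -> total=5
Click 3 (6,2) count=1: revealed 1 new [(6,2)] -> total=6

Answer: .......
.....#.
.......
.......
.......
##.....
###....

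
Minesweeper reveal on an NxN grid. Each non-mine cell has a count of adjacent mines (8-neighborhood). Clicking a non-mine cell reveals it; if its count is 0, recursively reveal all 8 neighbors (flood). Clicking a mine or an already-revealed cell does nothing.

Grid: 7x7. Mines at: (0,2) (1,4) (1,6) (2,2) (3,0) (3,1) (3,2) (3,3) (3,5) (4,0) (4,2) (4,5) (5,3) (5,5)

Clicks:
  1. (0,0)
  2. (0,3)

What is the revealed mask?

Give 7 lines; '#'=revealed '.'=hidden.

Click 1 (0,0) count=0: revealed 6 new [(0,0) (0,1) (1,0) (1,1) (2,0) (2,1)] -> total=6
Click 2 (0,3) count=2: revealed 1 new [(0,3)] -> total=7

Answer: ##.#...
##.....
##.....
.......
.......
.......
.......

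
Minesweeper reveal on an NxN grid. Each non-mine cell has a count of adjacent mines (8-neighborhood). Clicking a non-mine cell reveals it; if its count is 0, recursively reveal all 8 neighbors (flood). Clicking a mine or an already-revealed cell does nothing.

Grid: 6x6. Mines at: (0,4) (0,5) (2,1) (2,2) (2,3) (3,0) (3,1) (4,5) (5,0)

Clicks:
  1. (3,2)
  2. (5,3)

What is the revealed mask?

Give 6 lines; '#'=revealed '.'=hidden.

Answer: ......
......
......
..###.
.####.
.####.

Derivation:
Click 1 (3,2) count=4: revealed 1 new [(3,2)] -> total=1
Click 2 (5,3) count=0: revealed 10 new [(3,3) (3,4) (4,1) (4,2) (4,3) (4,4) (5,1) (5,2) (5,3) (5,4)] -> total=11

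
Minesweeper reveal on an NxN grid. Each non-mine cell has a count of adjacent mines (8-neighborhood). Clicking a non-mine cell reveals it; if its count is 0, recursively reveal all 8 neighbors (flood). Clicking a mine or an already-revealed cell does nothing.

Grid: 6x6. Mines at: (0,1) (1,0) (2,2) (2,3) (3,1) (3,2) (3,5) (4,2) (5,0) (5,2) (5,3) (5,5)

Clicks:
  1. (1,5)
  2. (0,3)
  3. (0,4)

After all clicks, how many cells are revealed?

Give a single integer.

Answer: 10

Derivation:
Click 1 (1,5) count=0: revealed 10 new [(0,2) (0,3) (0,4) (0,5) (1,2) (1,3) (1,4) (1,5) (2,4) (2,5)] -> total=10
Click 2 (0,3) count=0: revealed 0 new [(none)] -> total=10
Click 3 (0,4) count=0: revealed 0 new [(none)] -> total=10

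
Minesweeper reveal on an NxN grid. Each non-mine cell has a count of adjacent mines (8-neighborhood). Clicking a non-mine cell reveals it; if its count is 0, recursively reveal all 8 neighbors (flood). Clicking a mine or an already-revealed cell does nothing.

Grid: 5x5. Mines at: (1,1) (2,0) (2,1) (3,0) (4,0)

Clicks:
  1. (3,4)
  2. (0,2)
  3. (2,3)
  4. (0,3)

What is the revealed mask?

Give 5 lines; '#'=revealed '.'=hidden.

Click 1 (3,4) count=0: revealed 17 new [(0,2) (0,3) (0,4) (1,2) (1,3) (1,4) (2,2) (2,3) (2,4) (3,1) (3,2) (3,3) (3,4) (4,1) (4,2) (4,3) (4,4)] -> total=17
Click 2 (0,2) count=1: revealed 0 new [(none)] -> total=17
Click 3 (2,3) count=0: revealed 0 new [(none)] -> total=17
Click 4 (0,3) count=0: revealed 0 new [(none)] -> total=17

Answer: ..###
..###
..###
.####
.####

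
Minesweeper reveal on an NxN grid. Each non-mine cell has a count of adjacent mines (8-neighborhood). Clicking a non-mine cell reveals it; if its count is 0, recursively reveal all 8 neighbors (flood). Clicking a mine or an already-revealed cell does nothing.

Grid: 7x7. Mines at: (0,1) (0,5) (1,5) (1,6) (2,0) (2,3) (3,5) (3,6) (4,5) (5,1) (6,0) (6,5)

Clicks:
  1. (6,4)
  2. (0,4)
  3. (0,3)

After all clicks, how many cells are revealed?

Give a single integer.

Answer: 7

Derivation:
Click 1 (6,4) count=1: revealed 1 new [(6,4)] -> total=1
Click 2 (0,4) count=2: revealed 1 new [(0,4)] -> total=2
Click 3 (0,3) count=0: revealed 5 new [(0,2) (0,3) (1,2) (1,3) (1,4)] -> total=7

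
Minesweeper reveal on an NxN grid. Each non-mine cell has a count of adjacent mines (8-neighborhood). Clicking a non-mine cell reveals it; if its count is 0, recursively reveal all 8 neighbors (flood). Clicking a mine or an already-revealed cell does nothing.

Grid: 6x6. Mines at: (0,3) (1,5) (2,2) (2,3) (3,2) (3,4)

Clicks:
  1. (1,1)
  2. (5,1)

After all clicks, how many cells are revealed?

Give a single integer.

Click 1 (1,1) count=1: revealed 1 new [(1,1)] -> total=1
Click 2 (5,1) count=0: revealed 21 new [(0,0) (0,1) (0,2) (1,0) (1,2) (2,0) (2,1) (3,0) (3,1) (4,0) (4,1) (4,2) (4,3) (4,4) (4,5) (5,0) (5,1) (5,2) (5,3) (5,4) (5,5)] -> total=22

Answer: 22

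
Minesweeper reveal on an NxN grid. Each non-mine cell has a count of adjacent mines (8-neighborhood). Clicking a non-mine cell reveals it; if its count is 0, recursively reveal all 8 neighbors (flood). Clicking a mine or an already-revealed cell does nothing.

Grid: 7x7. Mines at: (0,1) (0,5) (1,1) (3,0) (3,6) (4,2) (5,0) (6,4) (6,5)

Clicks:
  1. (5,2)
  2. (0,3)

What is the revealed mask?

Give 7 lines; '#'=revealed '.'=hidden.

Answer: ..###..
..####.
..####.
..####.
...###.
..####.
.......

Derivation:
Click 1 (5,2) count=1: revealed 1 new [(5,2)] -> total=1
Click 2 (0,3) count=0: revealed 21 new [(0,2) (0,3) (0,4) (1,2) (1,3) (1,4) (1,5) (2,2) (2,3) (2,4) (2,5) (3,2) (3,3) (3,4) (3,5) (4,3) (4,4) (4,5) (5,3) (5,4) (5,5)] -> total=22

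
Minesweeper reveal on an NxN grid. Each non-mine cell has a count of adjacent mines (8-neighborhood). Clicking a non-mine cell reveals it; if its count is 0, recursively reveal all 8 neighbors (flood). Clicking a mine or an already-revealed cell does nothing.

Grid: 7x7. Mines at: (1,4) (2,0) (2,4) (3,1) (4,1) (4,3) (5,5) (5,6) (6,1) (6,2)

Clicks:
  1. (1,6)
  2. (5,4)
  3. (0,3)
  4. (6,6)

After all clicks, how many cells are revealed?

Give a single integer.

Answer: 13

Derivation:
Click 1 (1,6) count=0: revealed 10 new [(0,5) (0,6) (1,5) (1,6) (2,5) (2,6) (3,5) (3,6) (4,5) (4,6)] -> total=10
Click 2 (5,4) count=2: revealed 1 new [(5,4)] -> total=11
Click 3 (0,3) count=1: revealed 1 new [(0,3)] -> total=12
Click 4 (6,6) count=2: revealed 1 new [(6,6)] -> total=13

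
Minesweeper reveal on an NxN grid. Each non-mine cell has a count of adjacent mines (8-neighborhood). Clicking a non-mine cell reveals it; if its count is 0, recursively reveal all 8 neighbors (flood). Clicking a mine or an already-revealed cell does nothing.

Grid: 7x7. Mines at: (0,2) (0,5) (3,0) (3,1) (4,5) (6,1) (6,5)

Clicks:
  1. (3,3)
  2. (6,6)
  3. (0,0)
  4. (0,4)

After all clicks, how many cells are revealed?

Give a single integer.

Answer: 32

Derivation:
Click 1 (3,3) count=0: revealed 24 new [(1,2) (1,3) (1,4) (1,5) (1,6) (2,2) (2,3) (2,4) (2,5) (2,6) (3,2) (3,3) (3,4) (3,5) (3,6) (4,2) (4,3) (4,4) (5,2) (5,3) (5,4) (6,2) (6,3) (6,4)] -> total=24
Click 2 (6,6) count=1: revealed 1 new [(6,6)] -> total=25
Click 3 (0,0) count=0: revealed 6 new [(0,0) (0,1) (1,0) (1,1) (2,0) (2,1)] -> total=31
Click 4 (0,4) count=1: revealed 1 new [(0,4)] -> total=32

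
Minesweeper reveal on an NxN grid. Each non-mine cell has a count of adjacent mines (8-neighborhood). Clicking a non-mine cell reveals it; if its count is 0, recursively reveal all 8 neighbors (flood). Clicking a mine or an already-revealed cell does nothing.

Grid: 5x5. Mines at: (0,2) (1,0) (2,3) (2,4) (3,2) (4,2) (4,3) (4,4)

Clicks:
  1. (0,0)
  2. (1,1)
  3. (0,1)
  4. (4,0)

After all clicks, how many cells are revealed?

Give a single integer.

Answer: 9

Derivation:
Click 1 (0,0) count=1: revealed 1 new [(0,0)] -> total=1
Click 2 (1,1) count=2: revealed 1 new [(1,1)] -> total=2
Click 3 (0,1) count=2: revealed 1 new [(0,1)] -> total=3
Click 4 (4,0) count=0: revealed 6 new [(2,0) (2,1) (3,0) (3,1) (4,0) (4,1)] -> total=9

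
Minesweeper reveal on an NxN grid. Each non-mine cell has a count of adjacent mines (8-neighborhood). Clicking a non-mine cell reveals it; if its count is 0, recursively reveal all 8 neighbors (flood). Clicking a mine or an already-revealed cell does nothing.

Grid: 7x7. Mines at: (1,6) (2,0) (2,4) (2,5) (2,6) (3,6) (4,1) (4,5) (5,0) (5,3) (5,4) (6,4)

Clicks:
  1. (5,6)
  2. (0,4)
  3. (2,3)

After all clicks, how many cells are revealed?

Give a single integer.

Click 1 (5,6) count=1: revealed 1 new [(5,6)] -> total=1
Click 2 (0,4) count=0: revealed 18 new [(0,0) (0,1) (0,2) (0,3) (0,4) (0,5) (1,0) (1,1) (1,2) (1,3) (1,4) (1,5) (2,1) (2,2) (2,3) (3,1) (3,2) (3,3)] -> total=19
Click 3 (2,3) count=1: revealed 0 new [(none)] -> total=19

Answer: 19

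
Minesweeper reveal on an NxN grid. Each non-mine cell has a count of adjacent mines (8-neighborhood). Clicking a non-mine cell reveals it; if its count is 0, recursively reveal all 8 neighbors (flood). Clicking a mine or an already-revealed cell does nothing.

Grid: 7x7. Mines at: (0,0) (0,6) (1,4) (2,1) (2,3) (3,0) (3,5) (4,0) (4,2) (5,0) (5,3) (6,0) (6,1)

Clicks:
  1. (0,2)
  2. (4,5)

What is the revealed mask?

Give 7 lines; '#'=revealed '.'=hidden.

Click 1 (0,2) count=0: revealed 6 new [(0,1) (0,2) (0,3) (1,1) (1,2) (1,3)] -> total=6
Click 2 (4,5) count=1: revealed 1 new [(4,5)] -> total=7

Answer: .###...
.###...
.......
.......
.....#.
.......
.......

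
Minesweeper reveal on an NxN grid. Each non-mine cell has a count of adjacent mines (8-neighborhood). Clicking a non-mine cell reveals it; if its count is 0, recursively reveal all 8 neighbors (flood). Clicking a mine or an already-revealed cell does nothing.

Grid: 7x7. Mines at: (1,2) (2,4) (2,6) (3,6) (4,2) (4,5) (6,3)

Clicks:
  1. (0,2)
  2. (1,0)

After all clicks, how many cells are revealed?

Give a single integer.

Click 1 (0,2) count=1: revealed 1 new [(0,2)] -> total=1
Click 2 (1,0) count=0: revealed 16 new [(0,0) (0,1) (1,0) (1,1) (2,0) (2,1) (3,0) (3,1) (4,0) (4,1) (5,0) (5,1) (5,2) (6,0) (6,1) (6,2)] -> total=17

Answer: 17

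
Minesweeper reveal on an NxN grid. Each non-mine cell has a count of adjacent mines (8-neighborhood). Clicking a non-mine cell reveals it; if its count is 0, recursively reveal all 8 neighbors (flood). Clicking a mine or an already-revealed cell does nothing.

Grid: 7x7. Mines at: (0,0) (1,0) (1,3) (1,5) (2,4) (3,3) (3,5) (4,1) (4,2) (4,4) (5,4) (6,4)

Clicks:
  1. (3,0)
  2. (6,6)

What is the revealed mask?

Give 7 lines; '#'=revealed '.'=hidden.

Click 1 (3,0) count=1: revealed 1 new [(3,0)] -> total=1
Click 2 (6,6) count=0: revealed 6 new [(4,5) (4,6) (5,5) (5,6) (6,5) (6,6)] -> total=7

Answer: .......
.......
.......
#......
.....##
.....##
.....##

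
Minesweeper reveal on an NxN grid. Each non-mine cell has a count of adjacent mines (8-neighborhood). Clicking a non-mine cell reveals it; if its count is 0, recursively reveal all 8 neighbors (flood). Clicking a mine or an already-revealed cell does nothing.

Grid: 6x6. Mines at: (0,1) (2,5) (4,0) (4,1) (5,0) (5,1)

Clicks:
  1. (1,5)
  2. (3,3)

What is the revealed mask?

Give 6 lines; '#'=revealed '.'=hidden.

Click 1 (1,5) count=1: revealed 1 new [(1,5)] -> total=1
Click 2 (3,3) count=0: revealed 28 new [(0,2) (0,3) (0,4) (0,5) (1,0) (1,1) (1,2) (1,3) (1,4) (2,0) (2,1) (2,2) (2,3) (2,4) (3,0) (3,1) (3,2) (3,3) (3,4) (3,5) (4,2) (4,3) (4,4) (4,5) (5,2) (5,3) (5,4) (5,5)] -> total=29

Answer: ..####
######
#####.
######
..####
..####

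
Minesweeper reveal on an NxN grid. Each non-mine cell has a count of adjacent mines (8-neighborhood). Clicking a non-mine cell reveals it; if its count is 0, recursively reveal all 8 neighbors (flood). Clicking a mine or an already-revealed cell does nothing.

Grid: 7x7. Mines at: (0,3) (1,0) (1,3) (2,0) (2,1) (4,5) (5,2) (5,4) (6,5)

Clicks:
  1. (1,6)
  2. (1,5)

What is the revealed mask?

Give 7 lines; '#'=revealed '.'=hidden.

Click 1 (1,6) count=0: revealed 12 new [(0,4) (0,5) (0,6) (1,4) (1,5) (1,6) (2,4) (2,5) (2,6) (3,4) (3,5) (3,6)] -> total=12
Click 2 (1,5) count=0: revealed 0 new [(none)] -> total=12

Answer: ....###
....###
....###
....###
.......
.......
.......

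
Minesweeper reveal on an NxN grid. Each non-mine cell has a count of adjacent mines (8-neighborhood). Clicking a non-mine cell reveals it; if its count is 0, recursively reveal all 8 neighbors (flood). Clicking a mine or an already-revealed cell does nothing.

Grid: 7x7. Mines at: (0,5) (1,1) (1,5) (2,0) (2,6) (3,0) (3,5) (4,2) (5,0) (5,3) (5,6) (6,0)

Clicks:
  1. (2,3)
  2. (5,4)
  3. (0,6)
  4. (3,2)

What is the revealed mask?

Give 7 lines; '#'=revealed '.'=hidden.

Answer: ..###.#
..###..
..###..
..###..
.......
....#..
.......

Derivation:
Click 1 (2,3) count=0: revealed 12 new [(0,2) (0,3) (0,4) (1,2) (1,3) (1,4) (2,2) (2,3) (2,4) (3,2) (3,3) (3,4)] -> total=12
Click 2 (5,4) count=1: revealed 1 new [(5,4)] -> total=13
Click 3 (0,6) count=2: revealed 1 new [(0,6)] -> total=14
Click 4 (3,2) count=1: revealed 0 new [(none)] -> total=14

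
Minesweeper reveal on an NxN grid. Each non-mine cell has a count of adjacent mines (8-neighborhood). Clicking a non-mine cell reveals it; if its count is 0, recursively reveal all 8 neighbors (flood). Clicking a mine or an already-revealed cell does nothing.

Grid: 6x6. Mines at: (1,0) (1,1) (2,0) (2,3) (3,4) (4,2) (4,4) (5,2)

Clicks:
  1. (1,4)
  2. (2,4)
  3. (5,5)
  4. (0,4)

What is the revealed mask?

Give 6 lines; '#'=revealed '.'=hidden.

Click 1 (1,4) count=1: revealed 1 new [(1,4)] -> total=1
Click 2 (2,4) count=2: revealed 1 new [(2,4)] -> total=2
Click 3 (5,5) count=1: revealed 1 new [(5,5)] -> total=3
Click 4 (0,4) count=0: revealed 8 new [(0,2) (0,3) (0,4) (0,5) (1,2) (1,3) (1,5) (2,5)] -> total=11

Answer: ..####
..####
....##
......
......
.....#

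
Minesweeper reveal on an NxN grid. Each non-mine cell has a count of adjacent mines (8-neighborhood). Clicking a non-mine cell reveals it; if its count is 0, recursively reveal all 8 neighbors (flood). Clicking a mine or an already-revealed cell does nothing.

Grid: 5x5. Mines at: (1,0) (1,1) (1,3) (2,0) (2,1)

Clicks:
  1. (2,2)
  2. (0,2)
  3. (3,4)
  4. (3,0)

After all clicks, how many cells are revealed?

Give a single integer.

Click 1 (2,2) count=3: revealed 1 new [(2,2)] -> total=1
Click 2 (0,2) count=2: revealed 1 new [(0,2)] -> total=2
Click 3 (3,4) count=0: revealed 12 new [(2,3) (2,4) (3,0) (3,1) (3,2) (3,3) (3,4) (4,0) (4,1) (4,2) (4,3) (4,4)] -> total=14
Click 4 (3,0) count=2: revealed 0 new [(none)] -> total=14

Answer: 14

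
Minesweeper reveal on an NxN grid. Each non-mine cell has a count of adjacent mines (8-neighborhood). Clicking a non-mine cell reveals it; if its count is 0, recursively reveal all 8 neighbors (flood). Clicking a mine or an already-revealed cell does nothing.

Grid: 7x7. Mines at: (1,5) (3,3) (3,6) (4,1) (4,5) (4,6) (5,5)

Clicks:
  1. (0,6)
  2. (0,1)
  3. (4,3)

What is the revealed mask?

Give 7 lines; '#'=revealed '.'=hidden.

Answer: #####.#
#####..
#####..
###....
...#...
.......
.......

Derivation:
Click 1 (0,6) count=1: revealed 1 new [(0,6)] -> total=1
Click 2 (0,1) count=0: revealed 18 new [(0,0) (0,1) (0,2) (0,3) (0,4) (1,0) (1,1) (1,2) (1,3) (1,4) (2,0) (2,1) (2,2) (2,3) (2,4) (3,0) (3,1) (3,2)] -> total=19
Click 3 (4,3) count=1: revealed 1 new [(4,3)] -> total=20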